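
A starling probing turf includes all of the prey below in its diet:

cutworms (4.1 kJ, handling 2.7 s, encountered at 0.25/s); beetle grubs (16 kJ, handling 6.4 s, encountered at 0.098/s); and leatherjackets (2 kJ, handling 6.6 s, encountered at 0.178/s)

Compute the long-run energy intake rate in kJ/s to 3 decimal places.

Energy encountered per unit search time: 0.25×4.1 + 0.098×16 + 0.178×2 = 2.949 kJ/s.
Handling time per unit search time: 0.25×2.7 + 0.098×6.4 + 0.178×6.6 = 2.477.
Rate = 2.949/(1 + 2.477) = 0.8481 kJ/s.

0.848 kJ/s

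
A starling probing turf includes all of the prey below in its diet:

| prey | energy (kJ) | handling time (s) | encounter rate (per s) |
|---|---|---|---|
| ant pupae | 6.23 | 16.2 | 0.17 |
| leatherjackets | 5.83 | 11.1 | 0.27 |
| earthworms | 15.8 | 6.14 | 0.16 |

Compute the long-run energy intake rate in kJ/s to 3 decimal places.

R = Σλ_iE_i / (1 + Σλ_ih_i)
Numerator: 0.17×6.23 + 0.27×5.83 + 0.16×15.8 = 5.161
Denominator: 1 + 0.17×16.2 + 0.27×11.1 + 0.16×6.14 = 7.733
R = 5.161/7.733 = 0.6674 kJ/s

0.667 kJ/s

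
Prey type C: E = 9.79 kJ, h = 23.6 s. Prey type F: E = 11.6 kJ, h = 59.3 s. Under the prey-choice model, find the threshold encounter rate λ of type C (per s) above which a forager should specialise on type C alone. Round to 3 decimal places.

0.038 per s

The zero-one rule: include type F iff E₂/h₂ > λE₁/(1+λh₁). Equality gives the switch point.
λE₁h₂ = E₂ + λE₂h₁ ⇒ λ = E₂/(E₁h₂ − E₂h₁) = 11.6/(580.5 − 273.8) = 0.03781 per s.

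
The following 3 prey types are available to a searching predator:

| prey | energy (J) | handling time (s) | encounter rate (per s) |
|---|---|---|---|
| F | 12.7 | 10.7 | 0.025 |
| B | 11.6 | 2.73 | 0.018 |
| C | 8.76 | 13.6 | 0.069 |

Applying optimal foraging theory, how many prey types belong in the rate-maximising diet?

3

E/h in descending order: B 4.25, F 1.19, C 0.644 J/s. The optimal diet is the largest prefix of this list for which every included type satisfies E_i/h_i > R on the types above it.
Rate on top 1: 0.199. F: 1.19 > 0.199 → include.
Rate on top 2: 0.3997. C: 0.644 > 0.3997 → include.
Optimal diet: B, F, C — 3 of 3 types.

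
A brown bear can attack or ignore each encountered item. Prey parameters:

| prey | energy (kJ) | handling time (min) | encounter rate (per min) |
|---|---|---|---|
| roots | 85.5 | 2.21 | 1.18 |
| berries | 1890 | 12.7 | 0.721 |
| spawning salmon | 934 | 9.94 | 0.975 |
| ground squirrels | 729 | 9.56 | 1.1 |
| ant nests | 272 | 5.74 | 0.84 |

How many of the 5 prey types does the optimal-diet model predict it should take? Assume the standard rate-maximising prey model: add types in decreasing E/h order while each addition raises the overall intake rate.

Rank by E/h (kJ/min): berries 149, spawning salmon 94, ground squirrels 76.3, ant nests 47.4, roots 38.7. Include each in turn until the next type's E/h falls below the running intake rate.
Rate on top 1: 134.2. spawning salmon: 94 < 134.2 → exclude; stop.
Optimal diet: berries — 1 of 5 types.

1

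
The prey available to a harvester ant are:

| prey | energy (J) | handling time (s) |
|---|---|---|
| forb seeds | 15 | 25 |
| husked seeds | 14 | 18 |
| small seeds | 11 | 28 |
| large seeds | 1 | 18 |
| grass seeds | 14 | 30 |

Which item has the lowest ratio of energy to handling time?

large seeds

In descending order of E/h:
husked seeds: 14/18 = 0.778 J/s
forb seeds: 15/25 = 0.6 J/s
grass seeds: 14/30 = 0.467 J/s
small seeds: 11/28 = 0.393 J/s
large seeds: 1/18 = 0.0556 J/s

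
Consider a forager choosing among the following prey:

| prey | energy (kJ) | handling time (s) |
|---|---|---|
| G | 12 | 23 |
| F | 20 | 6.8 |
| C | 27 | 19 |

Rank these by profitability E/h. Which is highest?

F

In descending order of E/h:
F: 20/6.8 = 2.94 kJ/s
C: 27/19 = 1.42 kJ/s
G: 12/23 = 0.522 kJ/s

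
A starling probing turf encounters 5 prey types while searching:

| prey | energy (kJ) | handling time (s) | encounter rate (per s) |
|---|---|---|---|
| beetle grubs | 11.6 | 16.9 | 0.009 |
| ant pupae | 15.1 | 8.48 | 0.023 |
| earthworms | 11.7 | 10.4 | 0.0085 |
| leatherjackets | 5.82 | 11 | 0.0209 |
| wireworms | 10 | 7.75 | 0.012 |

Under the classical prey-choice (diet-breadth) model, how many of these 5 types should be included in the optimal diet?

5

Rank by E/h (kJ/s): ant pupae 1.78, wireworms 1.29, earthworms 1.12, beetle grubs 0.686, leatherjackets 0.529. Include each in turn until the next type's E/h falls below the running intake rate.
Rate on top 1: 0.2906. wireworms: 1.29 > 0.2906 → include.
Rate on top 2: 0.3628. earthworms: 1.12 > 0.3628 → include.
Rate on top 3: 0.4118. beetle grubs: 0.686 > 0.4118 → include.
Rate on top 4: 0.4391. leatherjackets: 0.529 > 0.4391 → include.
Optimal diet: ant pupae, wireworms, earthworms, beetle grubs, leatherjackets — 5 of 5 types.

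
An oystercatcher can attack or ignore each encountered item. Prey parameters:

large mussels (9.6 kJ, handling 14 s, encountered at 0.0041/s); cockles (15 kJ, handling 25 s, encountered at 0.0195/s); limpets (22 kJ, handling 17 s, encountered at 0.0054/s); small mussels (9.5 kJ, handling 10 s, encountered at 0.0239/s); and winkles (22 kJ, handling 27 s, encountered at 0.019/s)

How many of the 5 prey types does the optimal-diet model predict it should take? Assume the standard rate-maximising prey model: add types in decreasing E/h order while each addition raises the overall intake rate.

5

E/h in descending order: limpets 1.29, small mussels 0.95, winkles 0.815, large mussels 0.686, cockles 0.6 kJ/s. The optimal diet is the largest prefix of this list for which every included type satisfies E_i/h_i > R on the types above it.
Rate on top 1: 0.1088. small mussels: 0.95 > 0.1088 → include.
Rate on top 2: 0.2599. winkles: 0.815 > 0.2599 → include.
Rate on top 3: 0.4143. large mussels: 0.686 > 0.4143 → include.
Rate on top 4: 0.4225. cockles: 0.6 > 0.4225 → include.
Optimal diet: limpets, small mussels, winkles, large mussels, cockles — 5 of 5 types.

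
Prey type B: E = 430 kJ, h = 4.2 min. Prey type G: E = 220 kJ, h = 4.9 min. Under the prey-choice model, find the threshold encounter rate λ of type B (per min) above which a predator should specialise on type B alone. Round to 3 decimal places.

At the threshold, the rate on type B alone equals the profitability of type G: λ·430/(1 + λ·4.2) = 220/4.9 = 44.9.
Rearranging, λ(430 − 44.9×4.2) = 44.9, so λ = 44.9/241.4 = 0.186 per min.

0.186 per min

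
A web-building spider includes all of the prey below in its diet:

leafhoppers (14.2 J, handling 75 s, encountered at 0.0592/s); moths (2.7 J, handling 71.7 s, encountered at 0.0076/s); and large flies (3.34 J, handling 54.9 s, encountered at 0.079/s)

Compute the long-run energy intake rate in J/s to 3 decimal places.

0.109 J/s

R = Σλ_iE_i / (1 + Σλ_ih_i)
Numerator: 0.0592×14.2 + 0.0076×2.7 + 0.079×3.34 = 1.125
Denominator: 1 + 0.0592×75 + 0.0076×71.7 + 0.079×54.9 = 10.32
R = 1.125/10.32 = 0.109 J/s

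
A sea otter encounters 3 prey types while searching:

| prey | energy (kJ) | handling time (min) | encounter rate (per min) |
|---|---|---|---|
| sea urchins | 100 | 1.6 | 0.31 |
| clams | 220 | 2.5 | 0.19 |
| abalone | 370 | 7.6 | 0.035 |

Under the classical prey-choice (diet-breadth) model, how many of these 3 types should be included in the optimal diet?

3

E/h in descending order: clams 88, sea urchins 62.5, abalone 48.7 kJ/min. The optimal diet is the largest prefix of this list for which every included type satisfies E_i/h_i > R on the types above it.
Rate on top 1: 28.34. sea urchins: 62.5 > 28.34 → include.
Rate on top 2: 36.94. abalone: 48.7 > 36.94 → include.
Optimal diet: clams, sea urchins, abalone — 3 of 3 types.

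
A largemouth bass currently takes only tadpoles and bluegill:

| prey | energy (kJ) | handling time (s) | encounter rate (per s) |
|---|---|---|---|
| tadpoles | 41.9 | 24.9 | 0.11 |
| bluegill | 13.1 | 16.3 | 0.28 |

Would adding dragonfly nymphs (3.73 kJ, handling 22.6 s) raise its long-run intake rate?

No

On tadpoles and bluegill alone, R = ΣλE/(1+Σλh) = 8.277/8.303 = 0.9969 kJ/s.
Profitability of dragonfly nymphs: 3.73/22.6 = 0.165 kJ/s.
Since 0.165 < R, time spent handling dragonfly nymphs is better spent searching.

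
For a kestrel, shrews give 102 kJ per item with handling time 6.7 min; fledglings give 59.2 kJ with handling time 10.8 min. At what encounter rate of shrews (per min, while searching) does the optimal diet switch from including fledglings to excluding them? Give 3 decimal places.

At the threshold, the rate on shrews alone equals the profitability of fledglings: λ·102/(1 + λ·6.7) = 59.2/10.8 = 5.481.
Rearranging, λ(102 − 5.481×6.7) = 5.481, so λ = 5.481/65.27 = 0.08398 per min.

0.084 per min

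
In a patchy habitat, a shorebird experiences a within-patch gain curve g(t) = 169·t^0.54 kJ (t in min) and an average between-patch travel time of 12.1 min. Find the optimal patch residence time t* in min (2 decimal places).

14.20 min

By the marginal value theorem, leave when the instantaneous gain rate g'(t) equals the habitat-wide average g(t)/(T + t).
g'(t) = 0.54·169·t^-0.46. Setting 0.54·169·t^-0.46 = 169·t^0.54/(12.1+t) gives 0.54(12.1+t) = t, so 0.46·t = 0.54×12.1.
t* = 0.54×12.1/0.46 = 14.2 min.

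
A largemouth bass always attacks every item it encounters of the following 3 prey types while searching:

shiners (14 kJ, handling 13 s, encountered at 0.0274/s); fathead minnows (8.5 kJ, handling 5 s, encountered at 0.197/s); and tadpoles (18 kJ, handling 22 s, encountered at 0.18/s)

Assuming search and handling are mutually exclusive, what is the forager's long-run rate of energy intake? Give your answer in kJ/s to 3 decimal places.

Energy encountered per unit search time: 0.0274×14 + 0.197×8.5 + 0.18×18 = 5.298 kJ/s.
Handling time per unit search time: 0.0274×13 + 0.197×5 + 0.18×22 = 5.301.
Rate = 5.298/(1 + 5.301) = 0.8408 kJ/s.

0.841 kJ/s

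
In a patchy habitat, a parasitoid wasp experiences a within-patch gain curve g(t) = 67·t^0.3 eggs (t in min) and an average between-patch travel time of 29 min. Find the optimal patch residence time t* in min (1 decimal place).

12.4 min

By the marginal value theorem, leave when the instantaneous gain rate g'(t) equals the habitat-wide average g(t)/(T + t).
g'(t) = 0.3·67·t^-0.7. Setting 0.3·67·t^-0.7 = 67·t^0.3/(29+t) gives 0.3(29+t) = t, so 0.70·t = 0.3×29.
t* = 0.3×29/0.70 = 12.43 min.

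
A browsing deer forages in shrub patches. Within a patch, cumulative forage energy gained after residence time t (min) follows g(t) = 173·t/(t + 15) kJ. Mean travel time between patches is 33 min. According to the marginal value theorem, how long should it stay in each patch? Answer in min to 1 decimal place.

Optimal t* satisfies g'(t*) = g(t*)/(T + t*).
g'(t) = 173·15/(t + 15)². Setting 173·15/(t+15)² = 173t/[(t+15)(33+t)] gives 15(33+t) = t(t+15), so t² = 15×33 = 495.
t* = √495 = 22.25 min.

22.2 min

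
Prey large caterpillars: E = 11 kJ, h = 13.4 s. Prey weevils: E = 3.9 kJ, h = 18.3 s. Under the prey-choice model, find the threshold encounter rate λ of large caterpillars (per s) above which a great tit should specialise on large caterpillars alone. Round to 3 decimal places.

The zero-one rule: include weevils iff E₂/h₂ > λE₁/(1+λh₁). Equality gives the switch point.
λE₁h₂ = E₂ + λE₂h₁ ⇒ λ = E₂/(E₁h₂ − E₂h₁) = 3.9/(201.3 − 52.26) = 0.02617 per s.

0.026 per s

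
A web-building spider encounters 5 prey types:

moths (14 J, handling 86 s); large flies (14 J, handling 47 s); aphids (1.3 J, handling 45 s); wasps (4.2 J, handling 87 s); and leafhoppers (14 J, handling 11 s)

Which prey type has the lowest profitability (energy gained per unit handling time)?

Profitability E/h (J/s): moths = 14/86 = 0.163, large flies = 14/47 = 0.298, aphids = 1.3/45 = 0.0289, wasps = 4.2/87 = 0.0483, leafhoppers = 14/11 = 1.27.
Ranked: leafhoppers > large flies > moths > wasps > aphids.

aphids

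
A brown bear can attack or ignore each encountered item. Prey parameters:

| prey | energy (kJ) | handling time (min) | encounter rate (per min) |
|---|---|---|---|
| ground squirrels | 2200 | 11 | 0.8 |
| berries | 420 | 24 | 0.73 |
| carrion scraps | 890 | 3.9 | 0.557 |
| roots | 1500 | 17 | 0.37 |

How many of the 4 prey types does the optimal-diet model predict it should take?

Rank by E/h (kJ/min): carrion scraps 228, ground squirrels 200, roots 88.2, berries 17.5. Include each in turn until the next type's E/h falls below the running intake rate.
Rate on top 1: 156.3. ground squirrels: 200 > 156.3 → include.
Rate on top 2: 188.4. roots: 88.2 < 188.4 → exclude; stop.
Optimal diet: carrion scraps, ground squirrels — 2 of 4 types.

2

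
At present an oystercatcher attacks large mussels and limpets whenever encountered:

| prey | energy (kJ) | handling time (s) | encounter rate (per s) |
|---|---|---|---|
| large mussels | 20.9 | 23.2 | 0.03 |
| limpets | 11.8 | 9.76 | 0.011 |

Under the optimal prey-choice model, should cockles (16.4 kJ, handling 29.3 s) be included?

On large mussels and limpets alone, R = ΣλE/(1+Σλh) = 0.7568/1.803 = 0.4197 kJ/s.
cockles: E/h = 16.4/29.3 = 0.5597 kJ/s.
Since 0.5597 > R, including cockles increases the long-run rate.

Yes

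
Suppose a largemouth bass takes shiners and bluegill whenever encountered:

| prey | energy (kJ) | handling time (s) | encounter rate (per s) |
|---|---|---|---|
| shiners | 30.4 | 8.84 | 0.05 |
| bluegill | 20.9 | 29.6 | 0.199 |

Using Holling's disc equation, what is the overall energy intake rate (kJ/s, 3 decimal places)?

R = (0.05×30.4 + 0.199×20.9) / (1 + 0.05×8.84 + 0.199×29.6) = 5.679/7.332 = 0.7745 kJ/s.

0.775 kJ/s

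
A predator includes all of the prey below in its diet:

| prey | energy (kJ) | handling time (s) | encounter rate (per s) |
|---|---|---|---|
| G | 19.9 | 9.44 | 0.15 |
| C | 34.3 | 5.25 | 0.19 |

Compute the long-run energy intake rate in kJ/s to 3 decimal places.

2.784 kJ/s

R = Σλ_iE_i / (1 + Σλ_ih_i)
Numerator: 0.15×19.9 + 0.19×34.3 = 9.502
Denominator: 1 + 0.15×9.44 + 0.19×5.25 = 3.413
R = 9.502/3.413 = 2.784 kJ/s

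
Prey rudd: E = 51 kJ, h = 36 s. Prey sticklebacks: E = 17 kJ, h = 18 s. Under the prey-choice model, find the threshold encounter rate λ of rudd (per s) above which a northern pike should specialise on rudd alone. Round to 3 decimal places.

0.056 per s

Drop sticklebacks once their profitability E₂/h₂ falls below the rate achievable on rudd alone: E₂/h₂ = λE₁/(1 + λh₁).
Solve for λ: λE₁h₂ = E₂(1 + λh₁) → λ(E₁h₂ − E₂h₁) = E₂ → λ = E₂/(E₁h₂ − E₂h₁).
λ = 17/(51×18 − 17×36) = 17/306 = 0.05556 per s.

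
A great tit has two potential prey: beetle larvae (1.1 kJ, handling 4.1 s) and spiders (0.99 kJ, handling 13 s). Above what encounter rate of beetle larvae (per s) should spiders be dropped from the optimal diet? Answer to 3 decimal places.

At the threshold, the rate on beetle larvae alone equals the profitability of spiders: λ·1.1/(1 + λ·4.1) = 0.99/13 = 0.07615.
Rearranging, λ(1.1 − 0.07615×4.1) = 0.07615, so λ = 0.07615/0.7878 = 0.09667 per s.

0.097 per s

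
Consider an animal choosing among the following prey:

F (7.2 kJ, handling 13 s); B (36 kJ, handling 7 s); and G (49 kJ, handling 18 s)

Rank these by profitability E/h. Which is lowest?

F

In descending order of E/h:
B: 36/7 = 5.14 kJ/s
G: 49/18 = 2.72 kJ/s
F: 7.2/13 = 0.554 kJ/s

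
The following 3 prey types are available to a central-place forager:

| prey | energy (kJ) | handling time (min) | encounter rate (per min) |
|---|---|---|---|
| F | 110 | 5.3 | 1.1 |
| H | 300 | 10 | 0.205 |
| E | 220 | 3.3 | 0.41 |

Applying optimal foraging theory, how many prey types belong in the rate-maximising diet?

Profitabilities (E/h, kJ/min): E 66.7, H 30, F 20.8. Add prey in this order while the next type's profitability exceeds the intake rate on those already taken.
Rate on top 1: 38.33. H: 30 < 38.33 → exclude; stop.
Optimal diet: E — 1 of 3 types.

1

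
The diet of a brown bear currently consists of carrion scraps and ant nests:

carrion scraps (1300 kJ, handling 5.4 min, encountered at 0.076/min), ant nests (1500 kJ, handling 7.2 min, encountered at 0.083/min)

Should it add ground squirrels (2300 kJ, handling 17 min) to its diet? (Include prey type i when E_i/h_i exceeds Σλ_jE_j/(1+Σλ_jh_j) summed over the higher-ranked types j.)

Yes

Intake rate on the current diet: R = (0.076×1300 + 0.083×1500) / (1 + 0.076×5.4 + 0.083×7.2) = 223.3/2.008 = 111.2 kJ/min.
Profitability of ground squirrels: 2300/17 = 135.3 kJ/min.
135.3 > 111.2, so adding ground squirrels raises the average — include it.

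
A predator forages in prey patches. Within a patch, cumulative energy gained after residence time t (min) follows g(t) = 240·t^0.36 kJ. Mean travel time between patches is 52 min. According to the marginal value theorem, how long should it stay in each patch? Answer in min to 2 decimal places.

29.25 min

Maximise g(t)/(T+t): set derivative to zero → g'(t)(T+t) = g(t).
g'(t) = 0.36·240·t^-0.64. Setting 0.36·240·t^-0.64 = 240·t^0.36/(52+t) gives 0.36(52+t) = t, so 0.64·t = 0.36×52.
t* = 0.36×52/0.64 = 29.25 min.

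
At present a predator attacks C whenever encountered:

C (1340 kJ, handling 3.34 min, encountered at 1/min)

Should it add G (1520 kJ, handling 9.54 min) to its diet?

On C alone, R = ΣλE/(1+Σλh) = 1340/4.34 = 308.8 kJ/min.
G: E/h = 1520/9.54 = 159.3 kJ/min.
Since 159.3 < R, time spent handling G is better spent searching.

No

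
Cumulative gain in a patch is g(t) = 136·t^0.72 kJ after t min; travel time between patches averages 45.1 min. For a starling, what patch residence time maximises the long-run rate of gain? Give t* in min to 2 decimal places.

Maximise g(t)/(T+t): set derivative to zero → g'(t)(T+t) = g(t).
g'(t) = 0.72·136·t^-0.28. Setting 0.72·136·t^-0.28 = 136·t^0.72/(45.1+t) gives 0.72(45.1+t) = t, so 0.28·t = 0.72×45.1.
t* = 0.72×45.1/0.28 = 116 min.

115.97 min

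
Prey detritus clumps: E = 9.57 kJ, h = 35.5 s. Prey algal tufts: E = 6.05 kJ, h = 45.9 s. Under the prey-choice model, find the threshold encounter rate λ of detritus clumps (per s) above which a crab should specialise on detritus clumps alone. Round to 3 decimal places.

0.027 per s

At the threshold, the rate on detritus clumps alone equals the profitability of algal tufts: λ·9.57/(1 + λ·35.5) = 6.05/45.9 = 0.1318.
Rearranging, λ(9.57 − 0.1318×35.5) = 0.1318, so λ = 0.1318/4.891 = 0.02695 per s.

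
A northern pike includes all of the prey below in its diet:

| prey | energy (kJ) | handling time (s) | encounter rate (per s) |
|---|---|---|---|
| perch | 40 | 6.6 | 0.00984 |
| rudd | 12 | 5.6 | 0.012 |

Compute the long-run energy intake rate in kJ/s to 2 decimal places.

Energy encountered per unit search time: 0.00984×40 + 0.012×12 = 0.5376 kJ/s.
Handling time per unit search time: 0.00984×6.6 + 0.012×5.6 = 0.1321.
Rate = 0.5376/(1 + 0.1321) = 0.4749 kJ/s.

0.47 kJ/s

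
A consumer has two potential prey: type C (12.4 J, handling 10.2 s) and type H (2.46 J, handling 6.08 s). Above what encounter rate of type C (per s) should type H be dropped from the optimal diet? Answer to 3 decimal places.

0.049 per s

The zero-one rule: include type H iff E₂/h₂ > λE₁/(1+λh₁). Equality gives the switch point.
λE₁h₂ = E₂ + λE₂h₁ ⇒ λ = E₂/(E₁h₂ − E₂h₁) = 2.46/(75.39 − 25.09) = 0.04891 per s.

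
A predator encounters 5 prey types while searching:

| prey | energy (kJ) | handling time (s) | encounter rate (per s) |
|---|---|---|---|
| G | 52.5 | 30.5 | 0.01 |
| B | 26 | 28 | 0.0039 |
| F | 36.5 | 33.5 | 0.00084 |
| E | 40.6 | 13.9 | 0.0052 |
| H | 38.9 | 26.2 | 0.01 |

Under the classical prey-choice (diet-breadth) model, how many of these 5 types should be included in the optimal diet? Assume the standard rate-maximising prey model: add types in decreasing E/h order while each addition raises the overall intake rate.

5

Profitabilities (E/h, kJ/s): E 2.92, G 1.72, H 1.48, F 1.09, B 0.929. Add prey in this order while the next type's profitability exceeds the intake rate on those already taken.
Rate on top 1: 0.1969. G: 1.72 > 0.1969 → include.
Rate on top 2: 0.5345. H: 1.48 > 0.5345 → include.
Rate on top 3: 0.6864. F: 1.09 > 0.6864 → include.
Rate on top 4: 0.6932. B: 0.929 > 0.6932 → include.
Optimal diet: E, G, H, F, B — 5 of 5 types.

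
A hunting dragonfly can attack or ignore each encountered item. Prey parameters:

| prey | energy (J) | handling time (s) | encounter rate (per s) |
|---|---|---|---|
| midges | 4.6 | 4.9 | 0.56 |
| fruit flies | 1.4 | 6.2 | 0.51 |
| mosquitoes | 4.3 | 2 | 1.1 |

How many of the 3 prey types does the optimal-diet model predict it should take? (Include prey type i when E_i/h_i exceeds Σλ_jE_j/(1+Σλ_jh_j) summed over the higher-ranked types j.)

Profitabilities (E/h, J/s): mosquitoes 2.15, midges 0.939, fruit flies 0.226. Add prey in this order while the next type's profitability exceeds the intake rate on those already taken.
Rate on top 1: 1.478. midges: 0.939 < 1.478 → exclude; stop.
Optimal diet: mosquitoes — 1 of 3 types.

1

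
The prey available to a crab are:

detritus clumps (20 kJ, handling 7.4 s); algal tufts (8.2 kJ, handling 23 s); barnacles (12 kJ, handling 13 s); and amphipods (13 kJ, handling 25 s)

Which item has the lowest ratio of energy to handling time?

algal tufts

In descending order of E/h:
detritus clumps: 20/7.4 = 2.7 kJ/s
barnacles: 12/13 = 0.923 kJ/s
amphipods: 13/25 = 0.52 kJ/s
algal tufts: 8.2/23 = 0.357 kJ/s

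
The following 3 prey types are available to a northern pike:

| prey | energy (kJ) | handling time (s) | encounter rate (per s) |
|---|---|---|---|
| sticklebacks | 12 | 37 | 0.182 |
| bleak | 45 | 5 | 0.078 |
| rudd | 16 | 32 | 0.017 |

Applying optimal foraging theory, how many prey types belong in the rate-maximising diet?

Rank by E/h (kJ/s): bleak 9, rudd 0.5, sticklebacks 0.324. Include each in turn until the next type's E/h falls below the running intake rate.
Rate on top 1: 2.525. rudd: 0.5 < 2.525 → exclude; stop.
Optimal diet: bleak — 1 of 3 types.

1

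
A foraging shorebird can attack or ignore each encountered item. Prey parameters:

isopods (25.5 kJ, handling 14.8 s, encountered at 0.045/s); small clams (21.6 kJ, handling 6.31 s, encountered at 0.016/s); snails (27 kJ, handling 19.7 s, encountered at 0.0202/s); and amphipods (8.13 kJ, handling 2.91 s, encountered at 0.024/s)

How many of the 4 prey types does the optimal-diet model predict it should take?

Rank by E/h (kJ/s): small clams 3.42, amphipods 2.79, isopods 1.72, snails 1.37. Include each in turn until the next type's E/h falls below the running intake rate.
Rate on top 1: 0.3139. amphipods: 2.79 > 0.3139 → include.
Rate on top 2: 0.4618. isopods: 1.72 > 0.4618 → include.
Rate on top 3: 0.9191. snails: 1.37 > 0.9191 → include.
Optimal diet: small clams, amphipods, isopods, snails — 4 of 4 types.

4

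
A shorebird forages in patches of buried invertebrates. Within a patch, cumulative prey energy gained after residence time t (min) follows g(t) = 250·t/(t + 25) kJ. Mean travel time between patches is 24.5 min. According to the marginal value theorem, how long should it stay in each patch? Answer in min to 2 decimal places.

By the marginal value theorem, leave when the instantaneous gain rate g'(t) equals the habitat-wide average g(t)/(T + t).
g'(t) = 250·25/(t + 25)². Setting 250·25/(t+25)² = 250t/[(t+25)(24.5+t)] gives 25(24.5+t) = t(t+25), so t² = 25×24.5 = 612.5.
t* = √612.5 = 24.75 min.

24.75 min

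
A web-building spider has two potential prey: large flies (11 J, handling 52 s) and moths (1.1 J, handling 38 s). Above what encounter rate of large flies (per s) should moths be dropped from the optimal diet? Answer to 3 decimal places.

0.003 per s

Drop moths once their profitability E₂/h₂ falls below the rate achievable on large flies alone: E₂/h₂ = λE₁/(1 + λh₁).
Solve for λ: λE₁h₂ = E₂(1 + λh₁) → λ(E₁h₂ − E₂h₁) = E₂ → λ = E₂/(E₁h₂ − E₂h₁).
λ = 1.1/(11×38 − 1.1×52) = 1.1/360.8 = 0.003049 per s.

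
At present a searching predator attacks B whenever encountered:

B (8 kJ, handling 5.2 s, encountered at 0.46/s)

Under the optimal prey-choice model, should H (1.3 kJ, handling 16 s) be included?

No

On B alone, R = ΣλE/(1+Σλh) = 3.68/3.392 = 1.085 kJ/s.
H: E/h = 1.3/16 = 0.08125 kJ/s.
0.08125 < 1.085, so adding H would lower the average — exclude it.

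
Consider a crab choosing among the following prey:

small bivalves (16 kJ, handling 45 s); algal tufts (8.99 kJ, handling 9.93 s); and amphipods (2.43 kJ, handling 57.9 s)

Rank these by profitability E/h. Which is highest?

Profitability E/h (kJ/s): small bivalves = 16/45 = 0.356, algal tufts = 8.99/9.93 = 0.905, amphipods = 2.43/57.9 = 0.042.
Ranked: algal tufts > small bivalves > amphipods.

algal tufts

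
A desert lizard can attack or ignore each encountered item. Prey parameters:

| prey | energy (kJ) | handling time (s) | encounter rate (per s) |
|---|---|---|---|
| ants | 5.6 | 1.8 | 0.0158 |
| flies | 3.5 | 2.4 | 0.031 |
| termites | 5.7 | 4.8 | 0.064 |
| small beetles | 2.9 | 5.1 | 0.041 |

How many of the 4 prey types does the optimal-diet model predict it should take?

Profitabilities (E/h, kJ/s): ants 3.11, flies 1.46, termites 1.19, small beetles 0.569. Add prey in this order while the next type's profitability exceeds the intake rate on those already taken.
Rate on top 1: 0.08603. flies: 1.46 > 0.08603 → include.
Rate on top 2: 0.1786. termites: 1.19 > 0.1786 → include.
Rate on top 3: 0.3984. small beetles: 0.569 > 0.3984 → include.
Optimal diet: ants, flies, termites, small beetles — 4 of 4 types.

4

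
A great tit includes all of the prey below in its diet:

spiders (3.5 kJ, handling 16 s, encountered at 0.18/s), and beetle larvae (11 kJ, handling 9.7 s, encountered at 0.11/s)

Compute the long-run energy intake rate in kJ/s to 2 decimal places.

R = Σλ_iE_i / (1 + Σλ_ih_i)
Numerator: 0.18×3.5 + 0.11×11 = 1.84
Denominator: 1 + 0.18×16 + 0.11×9.7 = 4.947
R = 1.84/4.947 = 0.3719 kJ/s

0.37 kJ/s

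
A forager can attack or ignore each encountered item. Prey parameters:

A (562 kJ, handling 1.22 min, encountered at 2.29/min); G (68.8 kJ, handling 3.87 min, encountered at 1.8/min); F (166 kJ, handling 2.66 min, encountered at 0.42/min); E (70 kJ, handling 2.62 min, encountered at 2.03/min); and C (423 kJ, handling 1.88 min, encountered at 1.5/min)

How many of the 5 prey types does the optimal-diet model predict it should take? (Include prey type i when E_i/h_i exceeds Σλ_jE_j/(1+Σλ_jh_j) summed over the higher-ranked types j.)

Profitabilities (E/h, kJ/min): A 461, C 225, F 62.4, E 26.7, G 17.8. Add prey in this order while the next type's profitability exceeds the intake rate on those already taken.
Rate on top 1: 339.2. C: 225 < 339.2 → exclude; stop.
Optimal diet: A — 1 of 5 types.

1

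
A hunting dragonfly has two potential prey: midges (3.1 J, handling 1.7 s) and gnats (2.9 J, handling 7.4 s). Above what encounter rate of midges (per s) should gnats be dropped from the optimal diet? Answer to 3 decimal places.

0.161 per s

Drop gnats once their profitability E₂/h₂ falls below the rate achievable on midges alone: E₂/h₂ = λE₁/(1 + λh₁).
Solve for λ: λE₁h₂ = E₂(1 + λh₁) → λ(E₁h₂ − E₂h₁) = E₂ → λ = E₂/(E₁h₂ − E₂h₁).
λ = 2.9/(3.1×7.4 − 2.9×1.7) = 2.9/18.01 = 0.161 per s.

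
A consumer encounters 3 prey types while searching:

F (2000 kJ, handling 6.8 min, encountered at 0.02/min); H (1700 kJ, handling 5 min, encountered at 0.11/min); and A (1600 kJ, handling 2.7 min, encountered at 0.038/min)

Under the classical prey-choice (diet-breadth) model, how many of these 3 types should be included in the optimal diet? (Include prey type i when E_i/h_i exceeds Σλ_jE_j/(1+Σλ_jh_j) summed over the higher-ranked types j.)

3

Profitabilities (E/h, kJ/min): A 593, H 340, F 294. Add prey in this order while the next type's profitability exceeds the intake rate on those already taken.
Rate on top 1: 55.14. H: 340 > 55.14 → include.
Rate on top 2: 149.9. F: 294 > 149.9 → include.
Optimal diet: A, H, F — 3 of 3 types.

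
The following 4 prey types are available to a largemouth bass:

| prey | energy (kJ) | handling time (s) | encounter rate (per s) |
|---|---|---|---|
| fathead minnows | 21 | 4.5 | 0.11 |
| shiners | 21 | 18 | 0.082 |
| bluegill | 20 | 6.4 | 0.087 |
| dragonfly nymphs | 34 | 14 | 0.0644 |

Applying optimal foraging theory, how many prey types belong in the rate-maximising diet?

3

Profitabilities (E/h, kJ/s): fathead minnows 4.67, bluegill 3.12, dragonfly nymphs 2.43, shiners 1.17. Add prey in this order while the next type's profitability exceeds the intake rate on those already taken.
Rate on top 1: 1.545. bluegill: 3.12 > 1.545 → include.
Rate on top 2: 1.974. dragonfly nymphs: 2.43 > 1.974 → include.
Rate on top 3: 2.113. shiners: 1.17 < 2.113 → exclude; stop.
Optimal diet: fathead minnows, bluegill, dragonfly nymphs — 3 of 4 types.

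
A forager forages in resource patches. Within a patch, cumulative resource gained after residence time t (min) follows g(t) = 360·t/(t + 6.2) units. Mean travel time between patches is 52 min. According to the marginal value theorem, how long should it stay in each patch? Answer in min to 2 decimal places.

17.96 min

Optimal t* satisfies g'(t*) = g(t*)/(T + t*).
g'(t) = 360·6.2/(t + 6.2)². Setting 360·6.2/(t+6.2)² = 360t/[(t+6.2)(52+t)] gives 6.2(52+t) = t(t+6.2), so t² = 6.2×52 = 322.4.
t* = √322.4 = 17.96 min.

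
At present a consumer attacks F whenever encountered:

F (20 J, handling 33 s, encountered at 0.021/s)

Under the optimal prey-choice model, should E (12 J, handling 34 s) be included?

Current rate: (0.021×20)/(1 + 0.021×33) = 0.2481 J/s.
E: E/h = 12/34 = 0.3529 J/s.
0.3529 > 0.2481, so adding E raises the average — include it.

Yes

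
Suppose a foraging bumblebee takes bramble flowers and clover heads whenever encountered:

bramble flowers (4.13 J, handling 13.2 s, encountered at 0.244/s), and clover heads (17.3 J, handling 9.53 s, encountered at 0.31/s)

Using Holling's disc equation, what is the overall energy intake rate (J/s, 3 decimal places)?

0.888 J/s

R = (0.244×4.13 + 0.31×17.3) / (1 + 0.244×13.2 + 0.31×9.53) = 6.371/7.175 = 0.8879 J/s.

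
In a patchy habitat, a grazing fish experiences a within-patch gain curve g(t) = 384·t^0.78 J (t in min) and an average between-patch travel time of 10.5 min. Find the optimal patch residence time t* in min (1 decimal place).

37.2 min

Maximise g(t)/(T+t): set derivative to zero → g'(t)(T+t) = g(t).
g'(t) = 0.78·384·t^-0.22. Setting 0.78·384·t^-0.22 = 384·t^0.78/(10.5+t) gives 0.78(10.5+t) = t, so 0.22·t = 0.78×10.5.
t* = 0.78×10.5/0.22 = 37.23 min.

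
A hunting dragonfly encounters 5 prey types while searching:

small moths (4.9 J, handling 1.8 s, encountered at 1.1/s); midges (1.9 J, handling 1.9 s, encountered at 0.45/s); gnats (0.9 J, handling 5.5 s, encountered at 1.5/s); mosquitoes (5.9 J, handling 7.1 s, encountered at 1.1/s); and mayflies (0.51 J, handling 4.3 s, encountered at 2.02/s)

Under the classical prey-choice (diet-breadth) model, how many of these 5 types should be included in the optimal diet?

1

Profitabilities (E/h, J/s): small moths 2.72, midges 1, mosquitoes 0.831, gnats 0.164, mayflies 0.119. Add prey in this order while the next type's profitability exceeds the intake rate on those already taken.
Rate on top 1: 1.809. midges: 1 < 1.809 → exclude; stop.
Optimal diet: small moths — 1 of 5 types.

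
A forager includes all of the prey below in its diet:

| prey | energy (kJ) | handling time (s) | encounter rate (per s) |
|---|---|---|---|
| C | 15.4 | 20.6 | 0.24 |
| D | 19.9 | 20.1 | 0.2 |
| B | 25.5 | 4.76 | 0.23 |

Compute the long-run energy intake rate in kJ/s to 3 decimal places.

R = Σλ_iE_i / (1 + Σλ_ih_i)
Numerator: 0.24×15.4 + 0.2×19.9 + 0.23×25.5 = 13.54
Denominator: 1 + 0.24×20.6 + 0.2×20.1 + 0.23×4.76 = 11.06
R = 13.54/11.06 = 1.224 kJ/s

1.224 kJ/s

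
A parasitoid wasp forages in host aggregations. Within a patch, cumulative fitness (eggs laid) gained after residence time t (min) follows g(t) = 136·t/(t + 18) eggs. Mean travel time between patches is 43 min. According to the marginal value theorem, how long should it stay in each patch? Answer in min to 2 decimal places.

By the marginal value theorem, leave when the instantaneous gain rate g'(t) equals the habitat-wide average g(t)/(T + t).
g'(t) = 136·18/(t + 18)². Setting 136·18/(t+18)² = 136t/[(t+18)(43+t)] gives 18(43+t) = t(t+18), so t² = 18×43 = 774.
t* = √774 = 27.82 min.

27.82 min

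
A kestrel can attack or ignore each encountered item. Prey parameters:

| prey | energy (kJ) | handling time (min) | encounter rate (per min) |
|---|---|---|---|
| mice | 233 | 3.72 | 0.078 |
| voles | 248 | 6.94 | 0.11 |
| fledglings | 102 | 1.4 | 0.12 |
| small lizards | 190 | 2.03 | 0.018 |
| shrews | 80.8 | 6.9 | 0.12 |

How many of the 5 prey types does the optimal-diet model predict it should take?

E/h in descending order: small lizards 93.6, fledglings 72.9, mice 62.6, voles 35.7, shrews 11.7 kJ/min. The optimal diet is the largest prefix of this list for which every included type satisfies E_i/h_i > R on the types above it.
Rate on top 1: 3.299. fledglings: 72.9 > 3.299 → include.
Rate on top 2: 13. mice: 62.6 > 13 → include.
Rate on top 3: 22.64. voles: 35.7 > 22.64 → include.
Rate on top 4: 27.06. shrews: 11.7 < 27.06 → exclude; stop.
Optimal diet: small lizards, fledglings, mice, voles — 4 of 5 types.

4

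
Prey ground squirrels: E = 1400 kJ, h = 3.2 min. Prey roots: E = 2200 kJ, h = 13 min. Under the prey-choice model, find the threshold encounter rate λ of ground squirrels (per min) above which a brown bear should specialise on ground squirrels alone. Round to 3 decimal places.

0.197 per min

Drop roots once their profitability E₂/h₂ falls below the rate achievable on ground squirrels alone: E₂/h₂ = λE₁/(1 + λh₁).
Solve for λ: λE₁h₂ = E₂(1 + λh₁) → λ(E₁h₂ − E₂h₁) = E₂ → λ = E₂/(E₁h₂ − E₂h₁).
λ = 2200/(1400×13 − 2200×3.2) = 2200/1.116e+04 = 0.1971 per min.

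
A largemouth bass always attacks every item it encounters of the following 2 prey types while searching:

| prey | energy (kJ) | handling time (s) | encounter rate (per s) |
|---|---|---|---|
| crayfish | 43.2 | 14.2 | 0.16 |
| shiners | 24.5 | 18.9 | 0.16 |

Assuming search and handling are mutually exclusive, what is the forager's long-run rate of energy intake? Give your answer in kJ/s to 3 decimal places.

1.720 kJ/s

R = (0.16×43.2 + 0.16×24.5) / (1 + 0.16×14.2 + 0.16×18.9) = 10.83/6.296 = 1.72 kJ/s.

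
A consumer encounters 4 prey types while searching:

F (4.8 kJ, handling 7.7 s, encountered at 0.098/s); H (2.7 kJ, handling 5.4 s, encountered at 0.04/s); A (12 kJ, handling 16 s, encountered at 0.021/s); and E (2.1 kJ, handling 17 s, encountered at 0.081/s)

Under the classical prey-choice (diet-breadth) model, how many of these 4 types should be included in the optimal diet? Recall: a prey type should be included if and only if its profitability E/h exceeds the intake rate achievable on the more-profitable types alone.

Rank by E/h (kJ/s): A 0.75, F 0.623, H 0.5, E 0.124. Include each in turn until the next type's E/h falls below the running intake rate.
Rate on top 1: 0.1886. F: 0.623 > 0.1886 → include.
Rate on top 2: 0.3455. H: 0.5 > 0.3455 → include.
Rate on top 3: 0.36. E: 0.124 < 0.36 → exclude; stop.
Optimal diet: A, F, H — 3 of 4 types.

3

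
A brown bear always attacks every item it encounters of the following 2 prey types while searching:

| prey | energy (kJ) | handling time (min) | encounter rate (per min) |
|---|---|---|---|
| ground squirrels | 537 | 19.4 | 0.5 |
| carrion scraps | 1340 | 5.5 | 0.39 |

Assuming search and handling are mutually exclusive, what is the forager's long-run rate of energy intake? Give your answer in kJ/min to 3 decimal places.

Energy encountered per unit search time: 0.5×537 + 0.39×1340 = 791.1 kJ/min.
Handling time per unit search time: 0.5×19.4 + 0.39×5.5 = 11.84.
Rate = 791.1/(1 + 11.84) = 61.59 kJ/min.

61.588 kJ/min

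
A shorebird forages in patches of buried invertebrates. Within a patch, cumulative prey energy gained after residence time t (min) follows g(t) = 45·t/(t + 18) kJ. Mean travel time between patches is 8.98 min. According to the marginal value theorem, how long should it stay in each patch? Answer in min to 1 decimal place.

By the marginal value theorem, leave when the instantaneous gain rate g'(t) equals the habitat-wide average g(t)/(T + t).
g'(t) = 45·18/(t + 18)². Setting 45·18/(t+18)² = 45t/[(t+18)(8.98+t)] gives 18(8.98+t) = t(t+18), so t² = 18×8.98 = 161.6.
t* = √161.6 = 12.71 min.

12.7 min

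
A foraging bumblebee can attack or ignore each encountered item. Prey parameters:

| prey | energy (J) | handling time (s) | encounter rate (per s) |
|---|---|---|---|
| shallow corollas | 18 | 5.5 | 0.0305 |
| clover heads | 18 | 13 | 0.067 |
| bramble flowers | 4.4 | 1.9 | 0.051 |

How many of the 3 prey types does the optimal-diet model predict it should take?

Rank by E/h (J/s): shallow corollas 3.27, bramble flowers 2.32, clover heads 1.38. Include each in turn until the next type's E/h falls below the running intake rate.
Rate on top 1: 0.4701. bramble flowers: 2.32 > 0.4701 → include.
Rate on top 2: 0.6116. clover heads: 1.38 > 0.6116 → include.
Optimal diet: shallow corollas, bramble flowers, clover heads — 3 of 3 types.

3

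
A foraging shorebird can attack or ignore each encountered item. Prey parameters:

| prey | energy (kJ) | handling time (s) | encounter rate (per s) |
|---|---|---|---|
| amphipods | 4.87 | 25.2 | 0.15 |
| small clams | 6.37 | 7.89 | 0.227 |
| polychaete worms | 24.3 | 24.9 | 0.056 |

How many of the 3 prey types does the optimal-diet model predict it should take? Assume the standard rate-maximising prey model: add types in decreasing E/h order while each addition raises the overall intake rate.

Rank by E/h (kJ/s): polychaete worms 0.976, small clams 0.807, amphipods 0.193. Include each in turn until the next type's E/h falls below the running intake rate.
Rate on top 1: 0.5683. small clams: 0.807 > 0.5683 → include.
Rate on top 2: 0.6706. amphipods: 0.193 < 0.6706 → exclude; stop.
Optimal diet: polychaete worms, small clams — 2 of 3 types.

2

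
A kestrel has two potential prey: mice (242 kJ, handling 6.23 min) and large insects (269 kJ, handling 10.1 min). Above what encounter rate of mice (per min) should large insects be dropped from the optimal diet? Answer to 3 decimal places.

At the threshold, the rate on mice alone equals the profitability of large insects: λ·242/(1 + λ·6.23) = 269/10.1 = 26.63.
Rearranging, λ(242 − 26.63×6.23) = 26.63, so λ = 26.63/76.07 = 0.3501 per min.

0.350 per min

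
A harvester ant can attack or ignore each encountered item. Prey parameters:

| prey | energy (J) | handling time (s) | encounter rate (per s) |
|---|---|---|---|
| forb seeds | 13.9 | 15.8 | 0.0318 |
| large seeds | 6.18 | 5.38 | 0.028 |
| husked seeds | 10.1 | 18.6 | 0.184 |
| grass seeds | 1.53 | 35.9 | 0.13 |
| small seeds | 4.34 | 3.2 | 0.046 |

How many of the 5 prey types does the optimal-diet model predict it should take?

4

Profitabilities (E/h, J/s): small seeds 1.36, large seeds 1.15, forb seeds 0.88, husked seeds 0.543, grass seeds 0.0426. Add prey in this order while the next type's profitability exceeds the intake rate on those already taken.
Rate on top 1: 0.174. large seeds: 1.15 > 0.174 → include.
Rate on top 2: 0.2872. forb seeds: 0.88 > 0.2872 → include.
Rate on top 3: 0.4525. husked seeds: 0.543 > 0.4525 → include.
Rate on top 4: 0.5118. grass seeds: 0.0426 < 0.5118 → exclude; stop.
Optimal diet: small seeds, large seeds, forb seeds, husked seeds — 4 of 5 types.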